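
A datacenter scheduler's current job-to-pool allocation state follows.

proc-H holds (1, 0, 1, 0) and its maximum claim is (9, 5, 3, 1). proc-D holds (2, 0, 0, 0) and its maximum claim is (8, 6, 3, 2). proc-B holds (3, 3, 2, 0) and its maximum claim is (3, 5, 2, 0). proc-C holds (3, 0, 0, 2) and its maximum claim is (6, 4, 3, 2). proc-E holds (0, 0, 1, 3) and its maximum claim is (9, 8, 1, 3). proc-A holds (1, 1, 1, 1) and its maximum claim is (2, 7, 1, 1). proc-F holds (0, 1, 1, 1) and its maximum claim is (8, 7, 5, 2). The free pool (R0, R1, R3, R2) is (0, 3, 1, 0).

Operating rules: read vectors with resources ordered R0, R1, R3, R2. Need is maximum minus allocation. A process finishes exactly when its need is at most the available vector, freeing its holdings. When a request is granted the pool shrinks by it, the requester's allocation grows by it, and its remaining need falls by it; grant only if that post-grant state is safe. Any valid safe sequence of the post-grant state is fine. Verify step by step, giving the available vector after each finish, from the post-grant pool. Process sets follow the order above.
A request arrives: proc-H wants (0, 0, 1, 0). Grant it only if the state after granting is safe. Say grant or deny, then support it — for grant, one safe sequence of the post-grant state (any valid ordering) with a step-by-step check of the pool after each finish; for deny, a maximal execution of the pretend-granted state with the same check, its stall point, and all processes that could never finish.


GRANT — the state after the grant stays safe, e.g. via proc-B, proc-A, proc-C, proc-D, proc-H, proc-F, proc-E.
Key observation: (0, 3, 0, 0) free after granting still covers proc-B first, and each release covers the next.
Step-by-step check of the post-grant state:
  pool = (0, 3, 0, 0)
  proc-B needs (0, 2, 0, 0) <= (0, 3, 0, 0) -> finishes; pool += (3, 3, 2, 0) = (3, 6, 2, 0)
  proc-A needs (1, 6, 0, 0) <= (3, 6, 2, 0) -> finishes; pool += (1, 1, 1, 1) = (4, 7, 3, 1)
  proc-C needs (3, 4, 3, 0) <= (4, 7, 3, 1) -> finishes; pool += (3, 0, 0, 2) = (7, 7, 3, 3)
  proc-D needs (6, 6, 3, 2) <= (7, 7, 3, 3) -> finishes; pool += (2, 0, 0, 0) = (9, 7, 3, 3)
  proc-H needs (8, 5, 1, 1) <= (9, 7, 3, 3) -> finishes; pool += (1, 0, 2, 0) = (10, 7, 5, 3)
  proc-F needs (8, 6, 4, 1) <= (10, 7, 5, 3) -> finishes; pool += (0, 1, 1, 1) = (10, 8, 6, 4)
  proc-E needs (9, 8, 0, 0) <= (10, 8, 6, 4) -> finishes; pool += (0, 0, 1, 3) = (10, 8, 7, 7)


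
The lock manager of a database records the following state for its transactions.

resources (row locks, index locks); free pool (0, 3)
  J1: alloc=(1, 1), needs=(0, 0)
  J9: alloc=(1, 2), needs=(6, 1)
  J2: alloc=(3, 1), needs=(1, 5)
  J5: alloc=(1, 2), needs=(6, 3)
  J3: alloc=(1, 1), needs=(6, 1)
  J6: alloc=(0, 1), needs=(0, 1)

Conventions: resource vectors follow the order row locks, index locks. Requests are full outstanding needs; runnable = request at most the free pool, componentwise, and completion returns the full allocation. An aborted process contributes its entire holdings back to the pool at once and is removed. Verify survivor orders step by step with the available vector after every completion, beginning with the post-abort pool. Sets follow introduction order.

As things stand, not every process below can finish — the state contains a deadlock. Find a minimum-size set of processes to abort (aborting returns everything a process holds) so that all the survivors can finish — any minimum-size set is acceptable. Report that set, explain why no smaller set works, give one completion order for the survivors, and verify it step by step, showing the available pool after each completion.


The answer: abort J9 and J3.
Key observation: no ordering could ever have run J5 before the abort of J9 and J3; with (2, 3) back in the pool it fits at step 4.
Why nothing smaller works — every single abort fails: J1 alone leaves J9 blocked (short on row locks); J9 alone leaves J5 blocked (short on row locks); J2 alone leaves J9 blocked (short on row locks); J5 alone leaves J9 blocked (short on row locks); J3 alone leaves J9 blocked (short on row locks); J6 alone leaves J9 blocked (short on row locks).
One survivor order: J2, J6, J1, J5. Walking it through (post-abort pool first):
  pool = (2, 6)
  J2 needs (1, 5) <= (2, 6) -> finishes; pool += (3, 1) = (5, 7)
  J6 needs (0, 1) <= (5, 7) -> finishes; pool += (0, 1) = (5, 8)
  J1 needs (0, 0) <= (5, 8) -> finishes; pool += (1, 1) = (6, 9)
  J5 needs (6, 3) <= (6, 9) -> finishes; pool += (1, 2) = (7, 11)


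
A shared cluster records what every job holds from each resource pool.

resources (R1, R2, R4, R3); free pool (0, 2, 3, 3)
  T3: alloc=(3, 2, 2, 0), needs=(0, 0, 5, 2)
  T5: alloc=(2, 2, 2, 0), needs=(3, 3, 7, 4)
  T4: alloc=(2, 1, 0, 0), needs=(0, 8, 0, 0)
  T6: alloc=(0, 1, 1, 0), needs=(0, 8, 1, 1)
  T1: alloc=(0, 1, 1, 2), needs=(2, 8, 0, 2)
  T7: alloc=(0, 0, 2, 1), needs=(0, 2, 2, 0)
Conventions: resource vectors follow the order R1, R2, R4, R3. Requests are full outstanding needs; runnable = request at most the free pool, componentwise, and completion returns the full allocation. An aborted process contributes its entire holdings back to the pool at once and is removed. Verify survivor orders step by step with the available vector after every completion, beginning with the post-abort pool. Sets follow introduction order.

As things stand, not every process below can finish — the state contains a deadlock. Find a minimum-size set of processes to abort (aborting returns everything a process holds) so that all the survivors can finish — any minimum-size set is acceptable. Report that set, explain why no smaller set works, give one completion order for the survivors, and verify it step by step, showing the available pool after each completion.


Abort T4 and T6.
Key observation: the deadlocked T1 becomes finishable only because T4 and T6 released (2, 2, 1, 0); it completes at step 4 below.
Why nothing smaller works — every single abort fails: T3 alone leaves T4 blocked (short on R2); T5 alone leaves T4 blocked (short on R2); T4 alone leaves T6 blocked (short on R2); T6 alone leaves T4 blocked (short on R2); T1 alone leaves T4 blocked (short on R2); T7 alone leaves T4 blocked (short on R2).
Survivors finish in the order: T7, T3, T5, T1. Verifying each step (pool after the aborts first):
  pool = (2, 4, 4, 3)
  T7 needs (0, 2, 2, 0) <= (2, 4, 4, 3) -> finishes; pool += (0, 0, 2, 1) = (2, 4, 6, 4)
  T3 needs (0, 0, 5, 2) <= (2, 4, 6, 4) -> finishes; pool += (3, 2, 2, 0) = (5, 6, 8, 4)
  T5 needs (3, 3, 7, 4) <= (5, 6, 8, 4) -> finishes; pool += (2, 2, 2, 0) = (7, 8, 10, 4)
  T1 needs (2, 8, 0, 2) <= (7, 8, 10, 4) -> finishes; pool += (0, 1, 1, 2) = (7, 9, 11, 6)


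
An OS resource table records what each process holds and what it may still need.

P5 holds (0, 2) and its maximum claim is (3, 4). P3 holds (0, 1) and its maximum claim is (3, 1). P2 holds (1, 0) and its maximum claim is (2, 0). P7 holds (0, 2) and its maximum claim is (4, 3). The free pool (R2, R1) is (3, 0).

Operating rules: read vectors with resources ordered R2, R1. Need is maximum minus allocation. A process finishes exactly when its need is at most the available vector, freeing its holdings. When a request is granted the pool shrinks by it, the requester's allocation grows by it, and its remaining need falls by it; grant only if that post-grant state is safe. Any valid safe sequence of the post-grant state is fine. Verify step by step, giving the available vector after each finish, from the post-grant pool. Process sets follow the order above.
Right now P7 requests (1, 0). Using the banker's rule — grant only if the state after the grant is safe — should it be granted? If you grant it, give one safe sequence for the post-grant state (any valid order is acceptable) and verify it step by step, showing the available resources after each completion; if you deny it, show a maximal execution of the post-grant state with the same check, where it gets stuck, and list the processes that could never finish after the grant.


GRANT — the state after the grant stays safe, e.g. via P2, P3, P7, P5.
Key observation: the transfer keeps a workable pool ((2, 0)); P2 starts the safe sequence.
Step-by-step check of the post-grant state:
  pool = (2, 0)
  run P2 (needs (1, 0), free (2, 0)); after release of (1, 0) the pool is (3, 0)
  run P3 (needs (3, 0), free (3, 0)); after release of (0, 1) the pool is (3, 1)
  run P7 (needs (3, 1), free (3, 1)); after release of (1, 2) the pool is (4, 3)
  run P5 (needs (3, 2), free (4, 3)); after release of (0, 2) the pool is (4, 5)


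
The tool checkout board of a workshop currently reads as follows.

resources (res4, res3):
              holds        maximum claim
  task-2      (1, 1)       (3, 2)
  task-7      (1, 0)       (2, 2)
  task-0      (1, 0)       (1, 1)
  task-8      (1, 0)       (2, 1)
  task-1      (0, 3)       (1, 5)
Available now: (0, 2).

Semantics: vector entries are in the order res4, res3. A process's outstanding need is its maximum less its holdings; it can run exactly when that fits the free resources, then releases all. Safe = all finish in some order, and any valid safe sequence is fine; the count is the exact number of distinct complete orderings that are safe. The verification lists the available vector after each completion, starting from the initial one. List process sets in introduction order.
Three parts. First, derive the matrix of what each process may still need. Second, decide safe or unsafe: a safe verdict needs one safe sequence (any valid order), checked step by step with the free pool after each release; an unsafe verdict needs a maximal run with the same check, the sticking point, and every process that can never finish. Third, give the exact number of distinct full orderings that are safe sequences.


(1) Outstanding need per process (order res4, res3):
  task-2: (2, 1)
  task-7: (1, 2)
  task-0: (0, 1)
  task-8: (1, 1)
  task-1: (1, 2)
(2) The state is SAFE; one workable sequence: task-0, task-7, task-2, task-8, task-1.
Key observation: task-7 marks the first exact bind of the order: its need (1, 2) fits the free (1, 2) with zero slack on a requested resource.
Walking it through:
  pool = (0, 2)
  task-0: need (0, 1) fits (0, 2); releases (1, 0), pool now (1, 2)
  task-7: need (1, 2) fits (1, 2); releases (1, 0), pool now (2, 2)
  task-2: need (2, 1) fits (2, 2); releases (1, 1), pool now (3, 3)
  task-8: need (1, 1) fits (3, 3); releases (1, 0), pool now (4, 3)
  task-1: need (1, 2) fits (4, 3); releases (0, 3), pool now (4, 6)
(3) The exact count: 16 of the possible complete orderings are safe sequences.


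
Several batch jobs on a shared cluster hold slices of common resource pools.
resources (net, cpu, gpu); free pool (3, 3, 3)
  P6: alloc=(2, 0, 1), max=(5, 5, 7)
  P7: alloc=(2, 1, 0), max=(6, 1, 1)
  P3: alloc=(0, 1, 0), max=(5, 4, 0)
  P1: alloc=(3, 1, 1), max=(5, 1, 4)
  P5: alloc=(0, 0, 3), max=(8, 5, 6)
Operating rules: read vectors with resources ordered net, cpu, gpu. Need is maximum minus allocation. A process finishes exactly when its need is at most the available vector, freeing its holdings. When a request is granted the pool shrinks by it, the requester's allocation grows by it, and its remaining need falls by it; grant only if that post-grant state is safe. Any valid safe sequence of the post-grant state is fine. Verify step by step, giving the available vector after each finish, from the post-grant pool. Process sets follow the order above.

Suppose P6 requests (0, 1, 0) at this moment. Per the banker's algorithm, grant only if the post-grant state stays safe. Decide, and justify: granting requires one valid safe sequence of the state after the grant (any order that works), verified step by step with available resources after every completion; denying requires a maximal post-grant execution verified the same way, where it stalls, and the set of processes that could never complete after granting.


GRANT. The post-grant state is safe; one safe sequence: P1, P3, P7, P5, P6.
Key observation: with (3, 2, 3) left after the transfer, P1 can run at once — the state stays safe.
Verifying the post-grant state step by step:
  pool = (3, 2, 3)
  run P1 (needs (2, 0, 3), free (3, 2, 3)); after release of (3, 1, 1) the pool is (6, 3, 4)
  run P3 (needs (5, 3, 0), free (6, 3, 4)); after release of (0, 1, 0) the pool is (6, 4, 4)
  run P7 (needs (4, 0, 1), free (6, 4, 4)); after release of (2, 1, 0) the pool is (8, 5, 4)
  run P5 (needs (8, 5, 3), free (8, 5, 4)); after release of (0, 0, 3) the pool is (8, 5, 7)
  run P6 (needs (3, 4, 6), free (8, 5, 7)); after release of (2, 1, 1) the pool is (10, 6, 8)


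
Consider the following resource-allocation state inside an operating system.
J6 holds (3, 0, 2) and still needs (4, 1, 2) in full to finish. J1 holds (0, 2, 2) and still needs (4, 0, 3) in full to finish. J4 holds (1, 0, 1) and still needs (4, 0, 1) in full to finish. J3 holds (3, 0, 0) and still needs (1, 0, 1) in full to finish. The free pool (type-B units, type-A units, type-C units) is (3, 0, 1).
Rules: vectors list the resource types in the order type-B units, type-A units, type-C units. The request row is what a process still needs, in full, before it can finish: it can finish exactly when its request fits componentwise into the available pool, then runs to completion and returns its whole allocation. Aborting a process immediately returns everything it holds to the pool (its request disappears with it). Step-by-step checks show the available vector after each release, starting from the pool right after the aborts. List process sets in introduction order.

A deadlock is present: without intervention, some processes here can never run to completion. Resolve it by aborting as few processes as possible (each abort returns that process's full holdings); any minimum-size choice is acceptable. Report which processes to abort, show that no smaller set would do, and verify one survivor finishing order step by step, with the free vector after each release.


Abort J1.
Key observation: no ordering could ever have run J6 before the abort of J1; with (0, 2, 2) back in the pool it fits at step 2.
Minimality: the empty abort set fails — the state is deadlocked as it stands.
One survivor order: J3, J6, J4. Verifying each step (post-abort pool first):
  pool = (3, 2, 3)
  J3: need (1, 0, 1) fits (3, 2, 3); releases (3, 0, 0), pool now (6, 2, 3)
  J6: need (4, 1, 2) fits (6, 2, 3); releases (3, 0, 2), pool now (9, 2, 5)
  J4: need (4, 0, 1) fits (9, 2, 5); releases (1, 0, 1), pool now (10, 2, 6)


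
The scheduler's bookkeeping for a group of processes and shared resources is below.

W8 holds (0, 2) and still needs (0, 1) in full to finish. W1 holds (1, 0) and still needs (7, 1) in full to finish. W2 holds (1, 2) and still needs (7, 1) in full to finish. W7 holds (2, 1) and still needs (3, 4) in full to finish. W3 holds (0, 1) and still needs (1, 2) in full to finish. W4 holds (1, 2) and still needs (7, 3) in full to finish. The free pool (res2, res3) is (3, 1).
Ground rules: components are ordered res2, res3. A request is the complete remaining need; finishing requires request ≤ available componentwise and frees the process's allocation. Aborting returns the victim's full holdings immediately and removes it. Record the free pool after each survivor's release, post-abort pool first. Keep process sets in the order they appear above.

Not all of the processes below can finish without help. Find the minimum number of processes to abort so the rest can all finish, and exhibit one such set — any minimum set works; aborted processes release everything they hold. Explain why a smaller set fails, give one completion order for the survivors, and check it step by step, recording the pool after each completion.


Minimum abort set: W1 and W2.
Key observation: the returned (2, 2) from W1 and W2 is what brings W4 — unrunnable before, under any order — into play at step 3.
No one abort is enough; case by case: W8 alone leaves W1 blocked (short on res2); W1 alone leaves W2 blocked (short on res2); W2 alone leaves W1 blocked (short on res2); W7 alone leaves W1 blocked (short on res2); W3 alone leaves W1 blocked (short on res2); W4 alone leaves W1 blocked (short on res2).
The survivors complete as W8, W7, W4, W3. Check, step by step (starting from the post-abort pool):
  pool = (5, 3)
  W8 needs (0, 1) <= (5, 3) -> finishes; pool += (0, 2) = (5, 5)
  W7 needs (3, 4) <= (5, 5) -> finishes; pool += (2, 1) = (7, 6)
  W4 needs (7, 3) <= (7, 6) -> finishes; pool += (1, 2) = (8, 8)
  W3 needs (1, 2) <= (8, 8) -> finishes; pool += (0, 1) = (8, 9)


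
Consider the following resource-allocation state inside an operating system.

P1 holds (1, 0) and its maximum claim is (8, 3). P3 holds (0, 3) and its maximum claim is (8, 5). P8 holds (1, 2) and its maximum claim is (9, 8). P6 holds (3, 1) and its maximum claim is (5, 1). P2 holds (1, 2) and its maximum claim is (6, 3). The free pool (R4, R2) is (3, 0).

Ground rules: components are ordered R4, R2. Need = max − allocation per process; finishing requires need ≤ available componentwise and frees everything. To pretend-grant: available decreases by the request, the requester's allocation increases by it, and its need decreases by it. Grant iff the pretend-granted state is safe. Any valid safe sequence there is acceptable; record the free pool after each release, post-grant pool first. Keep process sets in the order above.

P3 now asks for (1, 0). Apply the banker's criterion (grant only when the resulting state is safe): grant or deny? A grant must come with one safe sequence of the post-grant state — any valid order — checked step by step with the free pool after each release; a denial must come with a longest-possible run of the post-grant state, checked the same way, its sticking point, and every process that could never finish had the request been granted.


DENY: after the grant no complete ordering would exist.
Key observation: no order helps: past P6, P2, the free pool tops out at (6, 3), below what each blocked process needs in R4.
Pretend the grant happened; the run P6, P2 goes as far as possible. Check, step by step:
  pool = (2, 0)
  P6: need (2, 0) fits (2, 0); releases (3, 1), pool now (5, 1)
  P2: need (5, 1) fits (5, 1); releases (1, 2), pool now (6, 3)
  P1 still needs (7, 3) but only (6, 3) is free — short on R4
  P3 still needs (7, 2) but only (6, 3) is free — short on R4
  P8 still needs (8, 6) but only (6, 3) is free — short on R4 and R2
Post-grant, the permanently blocked set is P1, P3 and P8.


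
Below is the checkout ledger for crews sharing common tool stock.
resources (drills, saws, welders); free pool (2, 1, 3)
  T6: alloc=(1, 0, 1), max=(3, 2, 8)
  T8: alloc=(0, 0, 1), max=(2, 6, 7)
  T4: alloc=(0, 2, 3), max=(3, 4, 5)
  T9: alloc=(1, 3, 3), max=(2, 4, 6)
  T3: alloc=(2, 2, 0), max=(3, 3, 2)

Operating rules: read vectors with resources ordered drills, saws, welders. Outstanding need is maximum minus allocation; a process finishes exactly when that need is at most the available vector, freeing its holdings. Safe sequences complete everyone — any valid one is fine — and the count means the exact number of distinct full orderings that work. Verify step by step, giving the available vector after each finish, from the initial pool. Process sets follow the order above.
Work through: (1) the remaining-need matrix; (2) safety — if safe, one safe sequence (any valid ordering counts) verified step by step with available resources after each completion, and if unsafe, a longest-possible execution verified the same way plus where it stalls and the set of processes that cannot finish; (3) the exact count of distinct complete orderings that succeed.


(1) Remaining need (order drills, saws, welders):
  T6: (2, 2, 7)
  T8: (2, 6, 6)
  T4: (3, 2, 2)
  T9: (1, 1, 3)
  T3: (1, 1, 2)
(2) SAFE, for example via the order T3, T9, T8, T4, T6.
Key observation: the first exact fit in this order is T3 — it needs (1, 1, 2) with (2, 1, 3) free, meeting a requested resource to the last unit.
Verifying each step:
  pool = (2, 1, 3)
  T3 needs (1, 1, 2) <= (2, 1, 3) -> finishes; pool += (2, 2, 0) = (4, 3, 3)
  T9 needs (1, 1, 3) <= (4, 3, 3) -> finishes; pool += (1, 3, 3) = (5, 6, 6)
  T8 needs (2, 6, 6) <= (5, 6, 6) -> finishes; pool += (0, 0, 1) = (5, 6, 7)
  T4 needs (3, 2, 2) <= (5, 6, 7) -> finishes; pool += (0, 2, 3) = (5, 8, 10)
  T6 needs (2, 2, 7) <= (5, 8, 10) -> finishes; pool += (1, 0, 1) = (6, 8, 11)
(3) Precisely 16 of the possible complete orderings are safe sequences.


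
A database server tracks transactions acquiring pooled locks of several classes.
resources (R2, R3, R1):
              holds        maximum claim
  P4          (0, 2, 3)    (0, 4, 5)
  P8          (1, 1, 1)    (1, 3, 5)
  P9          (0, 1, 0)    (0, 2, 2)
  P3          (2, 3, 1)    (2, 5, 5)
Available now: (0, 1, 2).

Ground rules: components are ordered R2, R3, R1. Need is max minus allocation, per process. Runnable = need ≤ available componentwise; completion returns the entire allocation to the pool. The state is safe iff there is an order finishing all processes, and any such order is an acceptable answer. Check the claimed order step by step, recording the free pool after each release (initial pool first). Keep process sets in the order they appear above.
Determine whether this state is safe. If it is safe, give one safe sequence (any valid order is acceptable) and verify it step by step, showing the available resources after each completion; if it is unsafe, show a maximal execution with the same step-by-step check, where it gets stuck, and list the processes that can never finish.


SAFE, for example via the order P9, P4, P3, P8.
Key observation: P9 is the earliest step where a requested resource binds exactly: need (0, 1, 2), pool (0, 1, 2) at its turn.
Check, step by step:
  pool = (0, 1, 2)
  P9 needs (0, 1, 2) <= (0, 1, 2) -> finishes; pool += (0, 1, 0) = (0, 2, 2)
  P4 needs (0, 2, 2) <= (0, 2, 2) -> finishes; pool += (0, 2, 3) = (0, 4, 5)
  P3 needs (0, 2, 4) <= (0, 4, 5) -> finishes; pool += (2, 3, 1) = (2, 7, 6)
  P8 needs (0, 2, 4) <= (2, 7, 6) -> finishes; pool += (1, 1, 1) = (3, 8, 7)


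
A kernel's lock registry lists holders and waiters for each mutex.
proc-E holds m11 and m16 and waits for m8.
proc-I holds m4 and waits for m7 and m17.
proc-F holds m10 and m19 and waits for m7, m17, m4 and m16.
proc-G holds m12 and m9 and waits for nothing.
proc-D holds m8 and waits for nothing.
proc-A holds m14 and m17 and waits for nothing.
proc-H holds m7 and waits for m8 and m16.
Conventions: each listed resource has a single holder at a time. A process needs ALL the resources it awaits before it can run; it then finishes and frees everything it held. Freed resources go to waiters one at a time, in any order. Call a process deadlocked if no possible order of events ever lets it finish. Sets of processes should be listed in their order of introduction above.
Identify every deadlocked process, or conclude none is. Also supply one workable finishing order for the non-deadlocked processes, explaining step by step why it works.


The deadlocked set is empty.
Key observation: there is no circular wait here — follow any chain and it reaches a process that is free to run now.
A valid finishing order for the others: proc-A, proc-D, proc-E, proc-H, proc-I, proc-F, proc-G.
Verifying each step:
  run proc-A (it waits on nothing); releases m14 and m17
  run proc-D (it waits on nothing); releases m8
  proc-E: everything it awaited (m8) is free; runs, freeing m11 and m16
  proc-H: everything it awaited (m8 and m16) is free; runs, freeing m7
  proc-I: everything it awaited (m7 and m17) is free; runs, freeing m4
  proc-F: everything it awaited (m7, m17, m4 and m16) is free; runs, freeing m10 and m19
  run proc-G (it waits on nothing); releases m12 and m9


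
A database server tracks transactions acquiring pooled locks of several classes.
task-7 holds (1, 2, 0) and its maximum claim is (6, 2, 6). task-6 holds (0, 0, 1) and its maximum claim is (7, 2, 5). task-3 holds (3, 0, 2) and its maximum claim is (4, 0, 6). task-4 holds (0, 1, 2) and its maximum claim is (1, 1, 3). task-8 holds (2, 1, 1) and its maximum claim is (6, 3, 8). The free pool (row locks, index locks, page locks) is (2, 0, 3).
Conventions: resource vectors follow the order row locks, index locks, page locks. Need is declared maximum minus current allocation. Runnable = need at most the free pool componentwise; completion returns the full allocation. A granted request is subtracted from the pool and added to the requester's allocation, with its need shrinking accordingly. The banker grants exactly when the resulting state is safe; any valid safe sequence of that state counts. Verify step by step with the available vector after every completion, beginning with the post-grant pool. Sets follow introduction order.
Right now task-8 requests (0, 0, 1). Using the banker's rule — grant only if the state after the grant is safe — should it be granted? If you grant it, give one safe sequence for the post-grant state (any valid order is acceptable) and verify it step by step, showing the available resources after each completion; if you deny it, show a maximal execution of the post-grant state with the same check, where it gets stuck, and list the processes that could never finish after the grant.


GRANT. The post-grant state is safe; one safe sequence: task-4, task-3, task-7, task-8, task-6.
Key observation: the transfer keeps a workable pool ((2, 0, 2)); task-4 starts the safe sequence.
Verifying the post-grant state step by step:
  pool = (2, 0, 2)
  task-4: need (1, 0, 1) fits (2, 0, 2); releases (0, 1, 2), pool now (2, 1, 4)
  task-3: need (1, 0, 4) fits (2, 1, 4); releases (3, 0, 2), pool now (5, 1, 6)
  task-7: need (5, 0, 6) fits (5, 1, 6); releases (1, 2, 0), pool now (6, 3, 6)
  task-8: need (4, 2, 6) fits (6, 3, 6); releases (2, 1, 2), pool now (8, 4, 8)
  task-6: need (7, 2, 4) fits (8, 4, 8); releases (0, 0, 1), pool now (8, 4, 9)


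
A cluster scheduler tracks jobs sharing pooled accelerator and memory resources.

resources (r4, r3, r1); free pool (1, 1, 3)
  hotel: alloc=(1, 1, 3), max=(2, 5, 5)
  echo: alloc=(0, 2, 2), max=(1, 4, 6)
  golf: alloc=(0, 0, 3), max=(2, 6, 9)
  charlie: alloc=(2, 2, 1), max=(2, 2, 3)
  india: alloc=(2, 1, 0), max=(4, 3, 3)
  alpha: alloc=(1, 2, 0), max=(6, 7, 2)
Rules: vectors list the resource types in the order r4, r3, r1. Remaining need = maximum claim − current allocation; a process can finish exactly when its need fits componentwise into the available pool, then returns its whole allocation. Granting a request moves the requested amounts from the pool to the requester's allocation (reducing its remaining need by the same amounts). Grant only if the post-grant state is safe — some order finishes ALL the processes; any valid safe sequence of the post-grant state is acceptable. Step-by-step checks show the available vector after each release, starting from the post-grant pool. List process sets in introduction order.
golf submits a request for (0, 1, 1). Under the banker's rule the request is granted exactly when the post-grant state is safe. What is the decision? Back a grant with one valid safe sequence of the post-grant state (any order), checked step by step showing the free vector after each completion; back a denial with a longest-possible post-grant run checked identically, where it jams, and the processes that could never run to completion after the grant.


DENY. Granting would leave the state unsafe.
Key observation: after charlie, india the pool peaks at (5, 3, 3), and each blocked process is short somewhere: hotel on r3; echo on r1; golf on r3, r1; alpha on r3.
After a pretend grant, a maximal execution: charlie, india — then nothing else fits. Step-by-step check:
  pool = (1, 0, 2)
  run charlie (needs (0, 0, 2), free (1, 0, 2)); after release of (2, 2, 1) the pool is (3, 2, 3)
  run india (needs (2, 2, 3), free (3, 2, 3)); after release of (2, 1, 0) the pool is (5, 3, 3)
  hotel cannot run: need (1, 4, 2) vs free (5, 3, 3) (insufficient r3)
  echo cannot run: need (1, 2, 4) vs free (5, 3, 3) (insufficient r1)
  golf cannot run: need (2, 5, 5) vs free (5, 3, 3) (insufficient r3 and r1)
  alpha cannot run: need (5, 5, 2) vs free (5, 3, 3) (insufficient r3)
Post-grant, the permanently blocked set is hotel, echo, golf and alpha.


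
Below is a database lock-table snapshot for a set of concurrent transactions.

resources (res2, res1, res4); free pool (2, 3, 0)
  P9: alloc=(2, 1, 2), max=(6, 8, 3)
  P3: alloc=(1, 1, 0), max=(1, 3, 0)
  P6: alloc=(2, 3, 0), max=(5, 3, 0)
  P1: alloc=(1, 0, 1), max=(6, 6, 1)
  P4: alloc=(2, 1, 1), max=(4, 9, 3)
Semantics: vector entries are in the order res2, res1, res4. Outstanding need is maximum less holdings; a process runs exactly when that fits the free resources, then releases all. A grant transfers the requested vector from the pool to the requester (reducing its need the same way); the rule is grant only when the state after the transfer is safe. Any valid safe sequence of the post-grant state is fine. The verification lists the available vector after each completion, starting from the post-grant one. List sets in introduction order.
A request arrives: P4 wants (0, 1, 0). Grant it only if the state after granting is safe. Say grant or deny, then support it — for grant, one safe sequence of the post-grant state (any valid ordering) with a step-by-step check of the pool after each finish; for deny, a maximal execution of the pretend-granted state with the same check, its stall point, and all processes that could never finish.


DENY. Granting would leave the state unsafe.
Key observation: res1 is the bottleneck — with P3, P6, P1 done the pool holds (6, 6, 1), short of every remaining need.
Pretend the grant happened; the run P3, P6, P1 goes as far as possible. Check, step by step:
  pool = (2, 2, 0)
  P3 needs (0, 2, 0) <= (2, 2, 0) -> finishes; pool += (1, 1, 0) = (3, 3, 0)
  P6 needs (3, 0, 0) <= (3, 3, 0) -> finishes; pool += (2, 3, 0) = (5, 6, 0)
  P1 needs (5, 6, 0) <= (5, 6, 0) -> finishes; pool += (1, 0, 1) = (6, 6, 1)
  P9 still needs (4, 7, 1) but only (6, 6, 1) is free — short on res1
  P4 still needs (2, 7, 2) but only (6, 6, 1) is free — short on res1 and res4
Had the request been granted, P9 and P4 could never finish.


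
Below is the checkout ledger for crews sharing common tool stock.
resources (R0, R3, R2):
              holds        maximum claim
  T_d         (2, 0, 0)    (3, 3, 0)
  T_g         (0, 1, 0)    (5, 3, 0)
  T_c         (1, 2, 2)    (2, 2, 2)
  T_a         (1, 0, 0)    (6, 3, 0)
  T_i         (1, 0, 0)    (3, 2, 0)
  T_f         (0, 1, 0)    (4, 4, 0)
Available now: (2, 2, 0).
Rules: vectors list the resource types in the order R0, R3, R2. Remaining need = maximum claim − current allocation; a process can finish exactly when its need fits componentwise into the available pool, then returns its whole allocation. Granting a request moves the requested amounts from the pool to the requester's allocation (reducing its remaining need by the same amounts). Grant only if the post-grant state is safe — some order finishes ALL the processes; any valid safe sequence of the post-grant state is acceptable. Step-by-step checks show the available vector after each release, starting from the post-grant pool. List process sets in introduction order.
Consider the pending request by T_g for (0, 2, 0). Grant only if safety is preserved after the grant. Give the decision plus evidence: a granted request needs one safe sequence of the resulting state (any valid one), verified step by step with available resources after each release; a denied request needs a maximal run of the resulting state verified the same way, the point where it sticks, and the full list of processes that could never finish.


DENY. Granting would leave the state unsafe.
Key observation: after T_c, T_i the pool peaks at (4, 2, 2), and each blocked process is short somewhere: T_d on R3; T_g on R0; T_a on R0, R3; T_f on R3.
On the post-grant state, T_c, T_i is a maximal run — nothing extends it. Verifying each step:
  pool = (2, 0, 0)
  T_c needs (1, 0, 0) <= (2, 0, 0) -> finishes; pool += (1, 2, 2) = (3, 2, 2)
  T_i needs (2, 2, 0) <= (3, 2, 2) -> finishes; pool += (1, 0, 0) = (4, 2, 2)
  T_d still needs (1, 3, 0) but only (4, 2, 2) is free — short on R3
  T_g still needs (5, 0, 0) but only (4, 2, 2) is free — short on R0
  T_a still needs (5, 3, 0) but only (4, 2, 2) is free — short on R0 and R3
  T_f still needs (4, 3, 0) but only (4, 2, 2) is free — short on R3
Processes that could never finish after the grant: T_d, T_g, T_a and T_f.


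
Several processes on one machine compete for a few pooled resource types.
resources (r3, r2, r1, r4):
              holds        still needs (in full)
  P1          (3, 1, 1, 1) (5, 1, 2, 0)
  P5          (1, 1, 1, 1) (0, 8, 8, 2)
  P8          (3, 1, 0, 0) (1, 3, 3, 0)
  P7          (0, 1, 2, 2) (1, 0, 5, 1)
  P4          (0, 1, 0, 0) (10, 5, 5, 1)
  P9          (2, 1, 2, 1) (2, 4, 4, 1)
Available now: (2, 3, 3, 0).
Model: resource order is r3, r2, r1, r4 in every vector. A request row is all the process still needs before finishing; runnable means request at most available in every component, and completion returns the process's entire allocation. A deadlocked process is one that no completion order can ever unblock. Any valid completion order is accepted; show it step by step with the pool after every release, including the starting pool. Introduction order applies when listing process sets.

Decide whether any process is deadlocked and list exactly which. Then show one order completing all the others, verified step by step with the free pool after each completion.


No process is deadlocked.
Key observation: P8 fits the free pool immediately, and its release cascades until everyone finishes.
One completion order for the rest: P8, P1, P9, P4, P7, P5. Step-by-step check:
  pool = (2, 3, 3, 0)
  P8: need (1, 3, 3, 0) fits (2, 3, 3, 0); releases (3, 1, 0, 0), pool now (5, 4, 3, 0)
  P1: need (5, 1, 2, 0) fits (5, 4, 3, 0); releases (3, 1, 1, 1), pool now (8, 5, 4, 1)
  P9: need (2, 4, 4, 1) fits (8, 5, 4, 1); releases (2, 1, 2, 1), pool now (10, 6, 6, 2)
  P4: need (10, 5, 5, 1) fits (10, 6, 6, 2); releases (0, 1, 0, 0), pool now (10, 7, 6, 2)
  P7: need (1, 0, 5, 1) fits (10, 7, 6, 2); releases (0, 1, 2, 2), pool now (10, 8, 8, 4)
  P5: need (0, 8, 8, 2) fits (10, 8, 8, 4); releases (1, 1, 1, 1), pool now (11, 9, 9, 5)


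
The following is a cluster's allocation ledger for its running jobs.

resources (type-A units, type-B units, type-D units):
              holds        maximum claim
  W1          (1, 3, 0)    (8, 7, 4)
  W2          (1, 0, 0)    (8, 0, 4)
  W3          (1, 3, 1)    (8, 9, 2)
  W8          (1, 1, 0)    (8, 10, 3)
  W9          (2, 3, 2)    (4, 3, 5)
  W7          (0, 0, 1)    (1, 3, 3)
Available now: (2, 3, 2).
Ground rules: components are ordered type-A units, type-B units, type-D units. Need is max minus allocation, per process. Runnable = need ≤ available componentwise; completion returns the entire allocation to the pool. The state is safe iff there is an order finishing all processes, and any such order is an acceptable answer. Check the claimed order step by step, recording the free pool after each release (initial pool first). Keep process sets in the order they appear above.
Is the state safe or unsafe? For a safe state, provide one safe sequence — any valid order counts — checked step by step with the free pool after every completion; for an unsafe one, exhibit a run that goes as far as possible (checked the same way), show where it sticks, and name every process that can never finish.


The state is UNSAFE.
Key observation: no order helps: past W7, W9, the free pool tops out at (4, 6, 5), below what each blocked process needs in type-A units.
Going as far as possible: W7, W9; after that, nothing fits. Check, step by step:
  pool = (2, 3, 2)
  run W7 (needs (1, 3, 2), free (2, 3, 2)); after release of (0, 0, 1) the pool is (2, 3, 3)
  run W9 (needs (2, 0, 3), free (2, 3, 3)); after release of (2, 3, 2) the pool is (4, 6, 5)
  blocked: W1 wants (7, 4, 4), pool (4, 6, 5) — not enough type-A units
  blocked: W2 wants (7, 0, 4), pool (4, 6, 5) — not enough type-A units
  blocked: W3 wants (7, 6, 1), pool (4, 6, 5) — not enough type-A units
  blocked: W8 wants (7, 9, 3), pool (4, 6, 5) — not enough type-A units and type-B units
Processes that can never finish: W1, W2, W3 and W8.


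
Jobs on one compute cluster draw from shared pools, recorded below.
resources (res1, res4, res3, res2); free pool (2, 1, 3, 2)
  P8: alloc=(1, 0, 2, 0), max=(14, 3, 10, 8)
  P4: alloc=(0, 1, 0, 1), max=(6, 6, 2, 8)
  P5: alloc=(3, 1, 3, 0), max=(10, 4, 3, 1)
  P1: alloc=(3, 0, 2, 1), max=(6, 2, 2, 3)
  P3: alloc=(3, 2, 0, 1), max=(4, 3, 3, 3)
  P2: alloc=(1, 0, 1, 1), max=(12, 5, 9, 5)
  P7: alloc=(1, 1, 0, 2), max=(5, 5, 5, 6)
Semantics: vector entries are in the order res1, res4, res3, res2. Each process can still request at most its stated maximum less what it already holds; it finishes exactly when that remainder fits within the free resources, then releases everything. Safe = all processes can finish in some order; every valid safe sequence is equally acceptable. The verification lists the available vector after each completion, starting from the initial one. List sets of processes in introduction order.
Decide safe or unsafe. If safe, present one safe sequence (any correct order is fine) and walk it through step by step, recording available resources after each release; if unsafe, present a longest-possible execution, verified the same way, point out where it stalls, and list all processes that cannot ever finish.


The state is SAFE; one workable sequence: P3, P1, P5, P7, P2, P4, P8.
Key observation: P3 is the earliest step where a requested resource binds exactly: need (1, 1, 3, 2), pool (2, 1, 3, 2) at its turn.
Verifying each step:
  pool = (2, 1, 3, 2)
  P3 needs (1, 1, 3, 2) <= (2, 1, 3, 2) -> finishes; pool += (3, 2, 0, 1) = (5, 3, 3, 3)
  P1 needs (3, 2, 0, 2) <= (5, 3, 3, 3) -> finishes; pool += (3, 0, 2, 1) = (8, 3, 5, 4)
  P5 needs (7, 3, 0, 1) <= (8, 3, 5, 4) -> finishes; pool += (3, 1, 3, 0) = (11, 4, 8, 4)
  P7 needs (4, 4, 5, 4) <= (11, 4, 8, 4) -> finishes; pool += (1, 1, 0, 2) = (12, 5, 8, 6)
  P2 needs (11, 5, 8, 4) <= (12, 5, 8, 6) -> finishes; pool += (1, 0, 1, 1) = (13, 5, 9, 7)
  P4 needs (6, 5, 2, 7) <= (13, 5, 9, 7) -> finishes; pool += (0, 1, 0, 1) = (13, 6, 9, 8)
  P8 needs (13, 3, 8, 8) <= (13, 6, 9, 8) -> finishes; pool += (1, 0, 2, 0) = (14, 6, 11, 8)


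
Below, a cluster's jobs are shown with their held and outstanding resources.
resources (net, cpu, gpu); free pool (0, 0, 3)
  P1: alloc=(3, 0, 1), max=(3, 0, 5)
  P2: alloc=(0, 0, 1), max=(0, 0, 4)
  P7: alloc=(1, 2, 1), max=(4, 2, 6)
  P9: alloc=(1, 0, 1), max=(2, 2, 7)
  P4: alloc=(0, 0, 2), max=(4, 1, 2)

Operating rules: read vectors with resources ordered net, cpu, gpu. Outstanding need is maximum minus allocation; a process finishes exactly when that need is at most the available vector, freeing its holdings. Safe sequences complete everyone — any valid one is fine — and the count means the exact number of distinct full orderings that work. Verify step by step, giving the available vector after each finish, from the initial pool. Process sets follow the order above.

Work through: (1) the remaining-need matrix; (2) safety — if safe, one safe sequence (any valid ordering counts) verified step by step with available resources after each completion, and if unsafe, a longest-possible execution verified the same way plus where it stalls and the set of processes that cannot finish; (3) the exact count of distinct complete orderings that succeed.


(1) Outstanding need per process (order net, cpu, gpu):
  P1: (0, 0, 4)
  P2: (0, 0, 3)
  P7: (3, 0, 5)
  P9: (1, 2, 6)
  P4: (4, 1, 0)
(2) The state is SAFE; one workable sequence: P2, P1, P7, P9, P4.
Key observation: reading the order forward, P2 is the first process whose need (0, 0, 3) meets the free pool (0, 0, 3) exactly on a resource it requests.
Walking it through:
  pool = (0, 0, 3)
  P2 needs (0, 0, 3) <= (0, 0, 3) -> finishes; pool += (0, 0, 1) = (0, 0, 4)
  P1 needs (0, 0, 4) <= (0, 0, 4) -> finishes; pool += (3, 0, 1) = (3, 0, 5)
  P7 needs (3, 0, 5) <= (3, 0, 5) -> finishes; pool += (1, 2, 1) = (4, 2, 6)
  P9 needs (1, 2, 6) <= (4, 2, 6) -> finishes; pool += (1, 0, 1) = (5, 2, 7)
  P4 needs (4, 1, 0) <= (5, 2, 7) -> finishes; pool += (0, 0, 2) = (5, 2, 9)
(3) Precisely 2 of the possible complete orderings are safe sequences.
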